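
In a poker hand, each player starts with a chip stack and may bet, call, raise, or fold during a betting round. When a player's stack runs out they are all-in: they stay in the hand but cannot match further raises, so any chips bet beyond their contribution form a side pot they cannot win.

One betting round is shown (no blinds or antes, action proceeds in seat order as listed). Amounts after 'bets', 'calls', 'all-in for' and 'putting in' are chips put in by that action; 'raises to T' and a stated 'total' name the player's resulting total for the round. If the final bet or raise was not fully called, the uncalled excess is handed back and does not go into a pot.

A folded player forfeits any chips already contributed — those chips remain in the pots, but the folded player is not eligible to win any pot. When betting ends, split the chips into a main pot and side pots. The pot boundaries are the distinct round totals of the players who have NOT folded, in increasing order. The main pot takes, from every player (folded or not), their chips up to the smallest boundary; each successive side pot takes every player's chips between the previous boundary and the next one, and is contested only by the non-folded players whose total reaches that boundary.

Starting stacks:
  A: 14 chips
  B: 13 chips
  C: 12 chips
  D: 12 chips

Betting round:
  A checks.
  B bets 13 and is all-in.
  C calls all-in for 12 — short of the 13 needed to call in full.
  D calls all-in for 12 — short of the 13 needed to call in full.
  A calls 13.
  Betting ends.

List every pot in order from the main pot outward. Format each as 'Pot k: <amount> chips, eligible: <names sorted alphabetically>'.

Pot 1: 48 chips, eligible: A, B, C, D
Pot 2: 2 chips, eligible: A, B

Derivation:
Contributions: A=13, B=13, C=12, D=12
Pot levels (distinct totals of non-folded players): 12, 13
Layer 1-12: 12 each from A, B, C, D = 12*4 = 48 chips; eligible A, B, C, D
Layer 13-13: 1 each from A, B = 1*2 = 2 chips; eligible A, B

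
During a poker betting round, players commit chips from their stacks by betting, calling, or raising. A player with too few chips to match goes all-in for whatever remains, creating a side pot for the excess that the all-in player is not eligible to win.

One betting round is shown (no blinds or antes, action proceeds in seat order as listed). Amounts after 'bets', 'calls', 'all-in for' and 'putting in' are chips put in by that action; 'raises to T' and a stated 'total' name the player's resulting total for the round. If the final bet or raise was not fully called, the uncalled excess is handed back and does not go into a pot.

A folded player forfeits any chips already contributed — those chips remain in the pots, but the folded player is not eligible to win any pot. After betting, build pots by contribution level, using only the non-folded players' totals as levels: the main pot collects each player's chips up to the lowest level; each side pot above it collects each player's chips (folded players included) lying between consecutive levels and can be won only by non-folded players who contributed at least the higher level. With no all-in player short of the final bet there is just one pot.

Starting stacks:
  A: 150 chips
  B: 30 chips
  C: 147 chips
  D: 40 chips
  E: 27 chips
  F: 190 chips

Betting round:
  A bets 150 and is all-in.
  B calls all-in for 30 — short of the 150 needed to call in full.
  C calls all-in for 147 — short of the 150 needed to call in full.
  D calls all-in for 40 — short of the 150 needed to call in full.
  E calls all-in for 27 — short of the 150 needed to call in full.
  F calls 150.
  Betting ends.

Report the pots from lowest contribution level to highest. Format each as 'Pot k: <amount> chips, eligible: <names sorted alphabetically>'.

Contributions: A=150, B=30, C=147, D=40, E=27, F=150
Pot levels (distinct totals of non-folded players): 27, 30, 40, 147, 150
Layer 1-27: 27 each from A, B, C, D, E, F = 27*6 = 162 chips; eligible A, B, C, D, E, F
Layer 28-30: 3 each from A, B, C, D, F = 3*5 = 15 chips; eligible A, B, C, D, F
Layer 31-40: 10 each from A, C, D, F = 10*4 = 40 chips; eligible A, C, D, F
Layer 41-147: 107 each from A, C, F = 107*3 = 321 chips; eligible A, C, F
Layer 148-150: 3 each from A, F = 3*2 = 6 chips; eligible A, F

Pot 1: 162 chips, eligible: A, B, C, D, E, F
Pot 2: 15 chips, eligible: A, B, C, D, F
Pot 3: 40 chips, eligible: A, C, D, F
Pot 4: 321 chips, eligible: A, C, F
Pot 5: 6 chips, eligible: A, F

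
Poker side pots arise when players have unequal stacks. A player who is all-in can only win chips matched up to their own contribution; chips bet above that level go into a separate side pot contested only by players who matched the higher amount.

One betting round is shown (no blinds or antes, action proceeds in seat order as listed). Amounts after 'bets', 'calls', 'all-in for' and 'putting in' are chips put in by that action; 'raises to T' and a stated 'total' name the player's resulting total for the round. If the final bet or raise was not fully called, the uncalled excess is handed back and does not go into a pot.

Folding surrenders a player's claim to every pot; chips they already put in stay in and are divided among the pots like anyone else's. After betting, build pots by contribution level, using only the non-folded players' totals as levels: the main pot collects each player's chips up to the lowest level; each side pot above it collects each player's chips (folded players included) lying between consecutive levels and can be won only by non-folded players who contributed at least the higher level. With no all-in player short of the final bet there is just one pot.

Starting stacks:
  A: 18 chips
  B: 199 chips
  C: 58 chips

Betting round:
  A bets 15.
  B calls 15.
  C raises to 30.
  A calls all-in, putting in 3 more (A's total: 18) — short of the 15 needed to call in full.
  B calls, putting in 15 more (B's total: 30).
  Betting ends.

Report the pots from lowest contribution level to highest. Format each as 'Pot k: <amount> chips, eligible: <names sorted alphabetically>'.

Pot 1: 54 chips, eligible: A, B, C
Pot 2: 24 chips, eligible: B, C

Derivation:
Contributions: A=18, B=30, C=30
Pot levels (distinct totals of non-folded players): 18, 30
Layer 1-18: 18 each from A, B, C = 18*3 = 54 chips; eligible A, B, C
Layer 19-30: 12 each from B, C = 12*2 = 24 chips; eligible B, C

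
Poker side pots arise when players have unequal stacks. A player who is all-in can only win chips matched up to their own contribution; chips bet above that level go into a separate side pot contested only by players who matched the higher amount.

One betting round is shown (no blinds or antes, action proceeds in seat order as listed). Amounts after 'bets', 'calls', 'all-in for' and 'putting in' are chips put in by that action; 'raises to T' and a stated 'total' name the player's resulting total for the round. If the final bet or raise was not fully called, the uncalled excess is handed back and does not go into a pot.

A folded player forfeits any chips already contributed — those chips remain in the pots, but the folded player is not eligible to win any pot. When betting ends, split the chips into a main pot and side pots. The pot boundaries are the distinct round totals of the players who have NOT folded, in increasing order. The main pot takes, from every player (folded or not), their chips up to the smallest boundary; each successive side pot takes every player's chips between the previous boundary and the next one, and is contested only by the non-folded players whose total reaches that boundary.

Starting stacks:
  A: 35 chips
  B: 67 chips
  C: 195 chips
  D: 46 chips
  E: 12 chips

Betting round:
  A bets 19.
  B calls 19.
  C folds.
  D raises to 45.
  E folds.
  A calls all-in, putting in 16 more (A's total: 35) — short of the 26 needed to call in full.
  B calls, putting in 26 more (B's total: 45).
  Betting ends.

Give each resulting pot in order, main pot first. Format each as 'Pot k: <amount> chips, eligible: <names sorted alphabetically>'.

Contributions: A=35, B=45, D=45
Folded: C, E
Pot levels (distinct totals of non-folded players): 35, 45
Layer 1-35: 35 each from A, B, D = 35*3 = 105 chips; eligible A, B, D
Layer 36-45: 10 each from B, D = 10*2 = 20 chips; eligible B, D

Pot 1: 105 chips, eligible: A, B, D
Pot 2: 20 chips, eligible: B, D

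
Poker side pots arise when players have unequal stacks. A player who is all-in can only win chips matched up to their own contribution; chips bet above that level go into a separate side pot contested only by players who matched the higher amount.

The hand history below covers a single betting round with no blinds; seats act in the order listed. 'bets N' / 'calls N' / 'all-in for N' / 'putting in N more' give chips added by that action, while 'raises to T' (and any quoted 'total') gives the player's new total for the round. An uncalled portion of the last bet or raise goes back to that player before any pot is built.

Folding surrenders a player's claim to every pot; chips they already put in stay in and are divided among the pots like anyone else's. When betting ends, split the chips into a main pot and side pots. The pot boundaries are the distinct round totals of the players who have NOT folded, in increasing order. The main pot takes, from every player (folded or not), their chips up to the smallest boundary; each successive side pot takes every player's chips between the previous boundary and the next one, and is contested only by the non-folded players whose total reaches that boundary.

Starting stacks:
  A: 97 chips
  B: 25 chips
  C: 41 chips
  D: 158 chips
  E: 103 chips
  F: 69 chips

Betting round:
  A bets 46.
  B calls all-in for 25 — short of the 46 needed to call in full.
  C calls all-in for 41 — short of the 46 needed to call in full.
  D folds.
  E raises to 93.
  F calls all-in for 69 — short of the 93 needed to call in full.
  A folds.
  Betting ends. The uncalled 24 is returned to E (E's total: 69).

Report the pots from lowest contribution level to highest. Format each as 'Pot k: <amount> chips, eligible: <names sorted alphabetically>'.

Contributions (after 24 returned to E): A=46, B=25, C=41, E=69, F=69
Folded: A, D
Pot levels (distinct totals of non-folded players): 25, 41, 69
Layer 1-25: 25 each from A, B, C, E, F = 25*5 = 125 chips; eligible B, C, E, F
Layer 26-41: 16 each from A, C, E, F = 16*4 = 64 chips; eligible C, E, F
Layer 42-69: A 5 + E 28 + F 28 = 61 chips; eligible E, F

Pot 1: 125 chips, eligible: B, C, E, F
Pot 2: 64 chips, eligible: C, E, F
Pot 3: 61 chips, eligible: E, F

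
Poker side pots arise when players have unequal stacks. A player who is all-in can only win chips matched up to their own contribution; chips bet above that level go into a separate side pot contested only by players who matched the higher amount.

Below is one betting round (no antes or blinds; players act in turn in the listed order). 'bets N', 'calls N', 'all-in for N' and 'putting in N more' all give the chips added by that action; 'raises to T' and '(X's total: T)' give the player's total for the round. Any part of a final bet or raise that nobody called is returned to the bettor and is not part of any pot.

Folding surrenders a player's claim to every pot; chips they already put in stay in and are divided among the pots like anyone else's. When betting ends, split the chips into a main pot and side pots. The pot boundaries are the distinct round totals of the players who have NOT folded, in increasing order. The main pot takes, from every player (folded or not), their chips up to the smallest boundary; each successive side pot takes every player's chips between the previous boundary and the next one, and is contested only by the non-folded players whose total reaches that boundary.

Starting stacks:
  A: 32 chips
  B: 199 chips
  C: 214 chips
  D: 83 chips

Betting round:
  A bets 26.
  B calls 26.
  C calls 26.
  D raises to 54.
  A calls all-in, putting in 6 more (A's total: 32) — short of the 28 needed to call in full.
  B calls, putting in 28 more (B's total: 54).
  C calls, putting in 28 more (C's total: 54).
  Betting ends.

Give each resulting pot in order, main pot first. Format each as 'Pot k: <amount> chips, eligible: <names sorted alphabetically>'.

Contributions: A=32, B=54, C=54, D=54
Pot levels (distinct totals of non-folded players): 32, 54
Layer 1-32: 32 each from A, B, C, D = 32*4 = 128 chips; eligible A, B, C, D
Layer 33-54: 22 each from B, C, D = 22*3 = 66 chips; eligible B, C, D

Pot 1: 128 chips, eligible: A, B, C, D
Pot 2: 66 chips, eligible: B, C, D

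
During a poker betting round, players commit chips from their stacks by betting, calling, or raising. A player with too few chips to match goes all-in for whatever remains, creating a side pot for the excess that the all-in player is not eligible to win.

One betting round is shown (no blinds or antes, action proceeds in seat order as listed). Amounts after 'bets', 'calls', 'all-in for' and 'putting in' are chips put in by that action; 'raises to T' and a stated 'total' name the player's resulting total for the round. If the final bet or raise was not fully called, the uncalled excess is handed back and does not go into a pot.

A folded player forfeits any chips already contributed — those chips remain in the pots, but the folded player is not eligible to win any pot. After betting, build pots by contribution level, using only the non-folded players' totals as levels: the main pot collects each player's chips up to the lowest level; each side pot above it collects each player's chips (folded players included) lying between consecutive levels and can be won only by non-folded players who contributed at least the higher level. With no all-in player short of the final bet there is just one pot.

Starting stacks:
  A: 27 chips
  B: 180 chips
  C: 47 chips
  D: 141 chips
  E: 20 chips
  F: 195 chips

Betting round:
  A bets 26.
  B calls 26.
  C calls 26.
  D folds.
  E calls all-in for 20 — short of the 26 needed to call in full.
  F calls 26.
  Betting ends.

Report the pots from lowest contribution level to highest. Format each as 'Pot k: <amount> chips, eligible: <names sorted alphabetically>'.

Contributions: A=26, B=26, C=26, E=20, F=26
Folded: D
Pot levels (distinct totals of non-folded players): 20, 26
Layer 1-20: 20 each from A, B, C, E, F = 20*5 = 100 chips; eligible A, B, C, E, F
Layer 21-26: 6 each from A, B, C, F = 6*4 = 24 chips; eligible A, B, C, F

Pot 1: 100 chips, eligible: A, B, C, E, F
Pot 2: 24 chips, eligible: A, B, C, F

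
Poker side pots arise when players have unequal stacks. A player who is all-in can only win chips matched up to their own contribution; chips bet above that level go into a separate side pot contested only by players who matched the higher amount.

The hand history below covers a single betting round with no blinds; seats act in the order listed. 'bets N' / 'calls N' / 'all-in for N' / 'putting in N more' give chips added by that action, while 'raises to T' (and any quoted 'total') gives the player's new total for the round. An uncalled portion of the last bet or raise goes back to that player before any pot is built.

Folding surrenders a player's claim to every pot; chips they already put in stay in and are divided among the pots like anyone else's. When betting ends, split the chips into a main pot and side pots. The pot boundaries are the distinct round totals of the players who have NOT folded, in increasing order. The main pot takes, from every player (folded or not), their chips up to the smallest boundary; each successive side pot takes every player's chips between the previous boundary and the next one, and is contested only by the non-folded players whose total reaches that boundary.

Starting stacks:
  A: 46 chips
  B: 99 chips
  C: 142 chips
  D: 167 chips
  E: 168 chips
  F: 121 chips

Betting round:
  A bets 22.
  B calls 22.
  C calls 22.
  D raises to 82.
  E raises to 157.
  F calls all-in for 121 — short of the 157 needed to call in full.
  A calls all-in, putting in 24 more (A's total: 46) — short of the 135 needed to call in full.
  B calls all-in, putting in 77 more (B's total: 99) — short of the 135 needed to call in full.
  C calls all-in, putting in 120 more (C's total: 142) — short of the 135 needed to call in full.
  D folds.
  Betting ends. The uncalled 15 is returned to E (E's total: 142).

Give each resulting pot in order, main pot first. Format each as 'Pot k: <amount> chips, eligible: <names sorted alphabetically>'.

Pot 1: 276 chips, eligible: A, B, C, E, F
Pot 2: 248 chips, eligible: B, C, E, F
Pot 3: 66 chips, eligible: C, E, F
Pot 4: 42 chips, eligible: C, E

Derivation:
Contributions (after 15 returned to E): A=46, B=99, C=142, D=82, E=142, F=121
Folded: D
Pot levels (distinct totals of non-folded players): 46, 99, 121, 142
Layer 1-46: 46 each from A, B, C, D, E, F = 46*6 = 276 chips; eligible A, B, C, E, F
Layer 47-99: B 53 + C 53 + D 36 + E 53 + F 53 = 248 chips; eligible B, C, E, F
Layer 100-121: 22 each from C, E, F = 22*3 = 66 chips; eligible C, E, F
Layer 122-142: 21 each from C, E = 21*2 = 42 chips; eligible C, E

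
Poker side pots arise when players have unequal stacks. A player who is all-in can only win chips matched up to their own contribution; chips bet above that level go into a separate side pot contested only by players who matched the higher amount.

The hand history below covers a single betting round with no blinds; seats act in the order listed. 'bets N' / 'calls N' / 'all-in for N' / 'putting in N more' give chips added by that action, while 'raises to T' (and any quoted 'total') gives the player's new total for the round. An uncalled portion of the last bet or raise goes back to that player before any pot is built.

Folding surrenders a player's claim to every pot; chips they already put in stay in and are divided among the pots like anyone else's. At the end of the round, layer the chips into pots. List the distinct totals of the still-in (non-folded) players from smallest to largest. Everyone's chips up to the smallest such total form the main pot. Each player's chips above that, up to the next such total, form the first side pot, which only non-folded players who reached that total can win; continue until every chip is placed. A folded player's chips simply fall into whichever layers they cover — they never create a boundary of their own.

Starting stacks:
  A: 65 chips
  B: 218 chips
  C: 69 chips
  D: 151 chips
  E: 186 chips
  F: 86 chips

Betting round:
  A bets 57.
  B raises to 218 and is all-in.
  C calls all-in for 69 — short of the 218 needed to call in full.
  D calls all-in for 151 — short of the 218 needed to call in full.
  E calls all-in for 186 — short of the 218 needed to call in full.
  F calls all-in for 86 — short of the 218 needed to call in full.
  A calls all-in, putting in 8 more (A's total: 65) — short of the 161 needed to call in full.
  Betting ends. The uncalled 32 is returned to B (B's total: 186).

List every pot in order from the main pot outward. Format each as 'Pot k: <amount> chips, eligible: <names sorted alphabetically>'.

Contributions (after 32 returned to B): A=65, B=186, C=69, D=151, E=186, F=86
Pot levels (distinct totals of non-folded players): 65, 69, 86, 151, 186
Layer 1-65: 65 each from A, B, C, D, E, F = 65*6 = 390 chips; eligible A, B, C, D, E, F
Layer 66-69: 4 each from B, C, D, E, F = 4*5 = 20 chips; eligible B, C, D, E, F
Layer 70-86: 17 each from B, D, E, F = 17*4 = 68 chips; eligible B, D, E, F
Layer 87-151: 65 each from B, D, E = 65*3 = 195 chips; eligible B, D, E
Layer 152-186: 35 each from B, E = 35*2 = 70 chips; eligible B, E

Pot 1: 390 chips, eligible: A, B, C, D, E, F
Pot 2: 20 chips, eligible: B, C, D, E, F
Pot 3: 68 chips, eligible: B, D, E, F
Pot 4: 195 chips, eligible: B, D, E
Pot 5: 70 chips, eligible: B, E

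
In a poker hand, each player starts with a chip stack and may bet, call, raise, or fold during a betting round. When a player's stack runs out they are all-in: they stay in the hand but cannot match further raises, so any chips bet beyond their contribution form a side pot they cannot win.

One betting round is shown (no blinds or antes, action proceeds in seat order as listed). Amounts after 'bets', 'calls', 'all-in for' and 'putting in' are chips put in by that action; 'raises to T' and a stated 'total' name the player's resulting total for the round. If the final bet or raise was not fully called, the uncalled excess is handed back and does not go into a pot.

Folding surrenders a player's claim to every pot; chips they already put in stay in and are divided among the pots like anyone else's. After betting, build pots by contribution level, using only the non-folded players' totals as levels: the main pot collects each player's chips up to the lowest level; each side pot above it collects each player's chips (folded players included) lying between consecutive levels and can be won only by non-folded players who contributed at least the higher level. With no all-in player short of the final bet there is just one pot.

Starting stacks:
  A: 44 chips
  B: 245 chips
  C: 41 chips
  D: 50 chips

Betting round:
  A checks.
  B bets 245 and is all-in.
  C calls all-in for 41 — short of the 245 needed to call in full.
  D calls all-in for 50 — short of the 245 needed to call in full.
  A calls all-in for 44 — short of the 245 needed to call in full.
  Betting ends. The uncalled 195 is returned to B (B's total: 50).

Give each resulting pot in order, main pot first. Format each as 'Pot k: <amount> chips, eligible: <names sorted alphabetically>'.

Contributions (after 195 returned to B): A=44, B=50, C=41, D=50
Pot levels (distinct totals of non-folded players): 41, 44, 50
Layer 1-41: 41 each from A, B, C, D = 41*4 = 164 chips; eligible A, B, C, D
Layer 42-44: 3 each from A, B, D = 3*3 = 9 chips; eligible A, B, D
Layer 45-50: 6 each from B, D = 6*2 = 12 chips; eligible B, D

Pot 1: 164 chips, eligible: A, B, C, D
Pot 2: 9 chips, eligible: A, B, D
Pot 3: 12 chips, eligible: B, D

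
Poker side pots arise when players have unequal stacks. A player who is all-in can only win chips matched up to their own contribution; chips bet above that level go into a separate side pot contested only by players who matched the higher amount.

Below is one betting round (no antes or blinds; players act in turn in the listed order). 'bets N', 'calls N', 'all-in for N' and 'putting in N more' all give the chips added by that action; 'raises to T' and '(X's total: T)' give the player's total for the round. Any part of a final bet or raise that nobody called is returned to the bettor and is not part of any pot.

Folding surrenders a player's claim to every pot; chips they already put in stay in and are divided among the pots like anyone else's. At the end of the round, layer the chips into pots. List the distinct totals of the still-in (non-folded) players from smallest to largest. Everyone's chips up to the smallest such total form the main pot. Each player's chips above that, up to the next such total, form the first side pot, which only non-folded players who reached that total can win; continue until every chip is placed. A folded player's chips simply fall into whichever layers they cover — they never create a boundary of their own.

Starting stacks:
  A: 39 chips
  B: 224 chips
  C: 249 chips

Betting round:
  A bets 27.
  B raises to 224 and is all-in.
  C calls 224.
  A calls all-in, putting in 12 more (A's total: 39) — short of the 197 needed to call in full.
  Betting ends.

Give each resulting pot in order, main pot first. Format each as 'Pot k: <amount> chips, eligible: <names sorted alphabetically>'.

Contributions: A=39, B=224, C=224
Pot levels (distinct totals of non-folded players): 39, 224
Layer 1-39: 39 each from A, B, C = 39*3 = 117 chips; eligible A, B, C
Layer 40-224: 185 each from B, C = 185*2 = 370 chips; eligible B, C

Pot 1: 117 chips, eligible: A, B, C
Pot 2: 370 chips, eligible: B, C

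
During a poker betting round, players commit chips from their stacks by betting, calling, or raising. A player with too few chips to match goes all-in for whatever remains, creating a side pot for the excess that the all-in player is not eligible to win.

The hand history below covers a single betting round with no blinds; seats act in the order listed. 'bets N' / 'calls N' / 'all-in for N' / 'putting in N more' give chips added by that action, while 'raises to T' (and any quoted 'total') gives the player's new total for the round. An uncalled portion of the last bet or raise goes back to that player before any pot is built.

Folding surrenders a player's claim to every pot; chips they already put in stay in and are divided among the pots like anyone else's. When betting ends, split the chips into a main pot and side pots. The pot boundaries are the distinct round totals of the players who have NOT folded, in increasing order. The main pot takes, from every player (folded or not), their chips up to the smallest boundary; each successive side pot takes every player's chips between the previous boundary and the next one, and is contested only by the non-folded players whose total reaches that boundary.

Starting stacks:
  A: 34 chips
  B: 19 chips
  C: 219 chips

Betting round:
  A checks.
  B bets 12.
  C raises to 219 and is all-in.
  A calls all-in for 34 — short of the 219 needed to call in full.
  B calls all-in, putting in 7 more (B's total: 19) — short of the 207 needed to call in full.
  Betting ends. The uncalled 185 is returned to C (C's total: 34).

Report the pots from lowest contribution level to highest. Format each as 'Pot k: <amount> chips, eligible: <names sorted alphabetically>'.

Contributions (after 185 returned to C): A=34, B=19, C=34
Pot levels (distinct totals of non-folded players): 19, 34
Layer 1-19: 19 each from A, B, C = 19*3 = 57 chips; eligible A, B, C
Layer 20-34: 15 each from A, C = 15*2 = 30 chips; eligible A, C

Pot 1: 57 chips, eligible: A, B, C
Pot 2: 30 chips, eligible: A, C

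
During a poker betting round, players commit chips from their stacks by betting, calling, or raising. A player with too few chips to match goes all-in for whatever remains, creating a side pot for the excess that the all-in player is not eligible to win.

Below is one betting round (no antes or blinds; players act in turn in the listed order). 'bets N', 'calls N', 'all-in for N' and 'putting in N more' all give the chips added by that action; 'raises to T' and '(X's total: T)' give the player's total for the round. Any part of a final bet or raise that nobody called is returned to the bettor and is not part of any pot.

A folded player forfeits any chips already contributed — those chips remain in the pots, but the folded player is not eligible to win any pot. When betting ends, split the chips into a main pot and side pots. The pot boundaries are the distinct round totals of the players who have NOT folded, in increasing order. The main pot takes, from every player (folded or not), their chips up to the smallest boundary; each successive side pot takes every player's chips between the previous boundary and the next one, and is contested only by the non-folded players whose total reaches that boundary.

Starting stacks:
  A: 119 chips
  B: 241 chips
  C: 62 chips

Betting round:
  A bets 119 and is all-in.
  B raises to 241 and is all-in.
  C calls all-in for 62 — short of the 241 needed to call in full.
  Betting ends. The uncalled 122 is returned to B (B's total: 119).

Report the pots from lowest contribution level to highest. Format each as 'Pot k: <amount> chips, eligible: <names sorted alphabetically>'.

Pot 1: 186 chips, eligible: A, B, C
Pot 2: 114 chips, eligible: A, B

Derivation:
Contributions (after 122 returned to B): A=119, B=119, C=62
Pot levels (distinct totals of non-folded players): 62, 119
Layer 1-62: 62 each from A, B, C = 62*3 = 186 chips; eligible A, B, C
Layer 63-119: 57 each from A, B = 57*2 = 114 chips; eligible A, B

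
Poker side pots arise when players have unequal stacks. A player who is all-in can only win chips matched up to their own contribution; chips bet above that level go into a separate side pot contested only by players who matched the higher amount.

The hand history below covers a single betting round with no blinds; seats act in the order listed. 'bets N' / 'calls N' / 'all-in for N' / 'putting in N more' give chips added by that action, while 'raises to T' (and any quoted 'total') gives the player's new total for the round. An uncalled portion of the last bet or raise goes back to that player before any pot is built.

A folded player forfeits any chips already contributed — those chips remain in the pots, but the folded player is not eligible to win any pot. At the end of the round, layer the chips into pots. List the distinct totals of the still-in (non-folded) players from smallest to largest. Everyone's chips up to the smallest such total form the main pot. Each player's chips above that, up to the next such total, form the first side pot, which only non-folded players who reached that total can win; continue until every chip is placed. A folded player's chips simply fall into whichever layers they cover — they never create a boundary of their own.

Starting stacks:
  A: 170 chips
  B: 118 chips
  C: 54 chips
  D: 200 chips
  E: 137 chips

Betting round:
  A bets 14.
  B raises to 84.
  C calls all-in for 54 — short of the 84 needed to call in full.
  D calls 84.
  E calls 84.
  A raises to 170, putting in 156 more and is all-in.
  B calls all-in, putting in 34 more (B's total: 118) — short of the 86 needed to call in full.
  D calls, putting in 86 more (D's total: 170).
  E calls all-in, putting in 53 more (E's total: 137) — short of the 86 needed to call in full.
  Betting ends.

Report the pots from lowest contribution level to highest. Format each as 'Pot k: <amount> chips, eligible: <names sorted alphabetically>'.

Contributions: A=170, B=118, C=54, D=170, E=137
Pot levels (distinct totals of non-folded players): 54, 118, 137, 170
Layer 1-54: 54 each from A, B, C, D, E = 54*5 = 270 chips; eligible A, B, C, D, E
Layer 55-118: 64 each from A, B, D, E = 64*4 = 256 chips; eligible A, B, D, E
Layer 119-137: 19 each from A, D, E = 19*3 = 57 chips; eligible A, D, E
Layer 138-170: 33 each from A, D = 33*2 = 66 chips; eligible A, D

Pot 1: 270 chips, eligible: A, B, C, D, E
Pot 2: 256 chips, eligible: A, B, D, E
Pot 3: 57 chips, eligible: A, D, E
Pot 4: 66 chips, eligible: A, D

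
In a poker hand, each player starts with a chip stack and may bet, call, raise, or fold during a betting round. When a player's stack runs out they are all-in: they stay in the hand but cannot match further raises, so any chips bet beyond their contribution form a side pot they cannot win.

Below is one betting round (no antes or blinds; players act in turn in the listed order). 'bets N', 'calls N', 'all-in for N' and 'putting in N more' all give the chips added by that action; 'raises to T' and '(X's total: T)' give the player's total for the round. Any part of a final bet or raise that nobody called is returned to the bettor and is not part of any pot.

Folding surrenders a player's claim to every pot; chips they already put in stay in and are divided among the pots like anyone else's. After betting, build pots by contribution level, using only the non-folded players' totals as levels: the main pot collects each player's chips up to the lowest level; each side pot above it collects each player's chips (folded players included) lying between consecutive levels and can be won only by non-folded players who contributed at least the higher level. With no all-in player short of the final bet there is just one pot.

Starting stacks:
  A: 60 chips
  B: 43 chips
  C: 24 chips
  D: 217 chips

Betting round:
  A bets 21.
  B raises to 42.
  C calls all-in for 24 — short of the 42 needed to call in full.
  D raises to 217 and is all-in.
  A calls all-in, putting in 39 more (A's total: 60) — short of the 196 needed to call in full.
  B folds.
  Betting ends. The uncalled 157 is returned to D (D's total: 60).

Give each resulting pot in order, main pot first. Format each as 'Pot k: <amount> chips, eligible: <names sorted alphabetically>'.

Contributions (after 157 returned to D): A=60, B=42, C=24, D=60
Folded: B
Pot levels (distinct totals of non-folded players): 24, 60
Layer 1-24: 24 each from A, B, C, D = 24*4 = 96 chips; eligible A, C, D
Layer 25-60: A 36 + B 18 + D 36 = 90 chips; eligible A, D

Pot 1: 96 chips, eligible: A, C, D
Pot 2: 90 chips, eligible: A, D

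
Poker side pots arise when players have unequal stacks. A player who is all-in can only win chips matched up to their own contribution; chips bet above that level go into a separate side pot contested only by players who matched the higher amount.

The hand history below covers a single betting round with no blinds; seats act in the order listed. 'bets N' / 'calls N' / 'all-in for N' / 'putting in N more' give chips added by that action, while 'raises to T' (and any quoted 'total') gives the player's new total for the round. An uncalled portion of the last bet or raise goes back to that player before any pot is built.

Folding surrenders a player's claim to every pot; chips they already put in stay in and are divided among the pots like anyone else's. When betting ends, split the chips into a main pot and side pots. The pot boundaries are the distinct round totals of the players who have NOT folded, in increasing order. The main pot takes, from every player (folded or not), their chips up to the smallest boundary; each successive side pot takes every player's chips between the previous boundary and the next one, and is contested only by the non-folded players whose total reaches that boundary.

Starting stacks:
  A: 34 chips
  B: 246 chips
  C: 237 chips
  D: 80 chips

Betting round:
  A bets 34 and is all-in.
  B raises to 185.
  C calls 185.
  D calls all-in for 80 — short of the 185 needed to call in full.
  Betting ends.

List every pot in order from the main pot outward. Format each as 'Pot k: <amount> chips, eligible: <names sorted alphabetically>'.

Contributions: A=34, B=185, C=185, D=80
Pot levels (distinct totals of non-folded players): 34, 80, 185
Layer 1-34: 34 each from A, B, C, D = 34*4 = 136 chips; eligible A, B, C, D
Layer 35-80: 46 each from B, C, D = 46*3 = 138 chips; eligible B, C, D
Layer 81-185: 105 each from B, C = 105*2 = 210 chips; eligible B, C

Pot 1: 136 chips, eligible: A, B, C, D
Pot 2: 138 chips, eligible: B, C, D
Pot 3: 210 chips, eligible: B, C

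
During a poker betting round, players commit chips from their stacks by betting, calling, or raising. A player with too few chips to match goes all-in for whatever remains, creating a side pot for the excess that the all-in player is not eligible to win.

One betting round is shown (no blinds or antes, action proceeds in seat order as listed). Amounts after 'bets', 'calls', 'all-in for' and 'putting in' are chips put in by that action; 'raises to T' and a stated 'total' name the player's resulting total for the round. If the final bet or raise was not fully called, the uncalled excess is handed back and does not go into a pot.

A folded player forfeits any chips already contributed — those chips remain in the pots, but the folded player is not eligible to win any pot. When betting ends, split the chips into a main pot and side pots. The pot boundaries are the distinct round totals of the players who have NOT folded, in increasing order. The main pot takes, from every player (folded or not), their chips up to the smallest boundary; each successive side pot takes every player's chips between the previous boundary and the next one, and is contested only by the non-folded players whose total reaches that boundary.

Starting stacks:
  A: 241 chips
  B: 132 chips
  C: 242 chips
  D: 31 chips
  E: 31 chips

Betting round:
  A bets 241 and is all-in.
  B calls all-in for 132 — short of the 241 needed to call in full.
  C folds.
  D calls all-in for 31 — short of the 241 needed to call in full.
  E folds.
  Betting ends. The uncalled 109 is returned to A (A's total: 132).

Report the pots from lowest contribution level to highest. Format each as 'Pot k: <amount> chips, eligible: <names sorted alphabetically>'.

Contributions (after 109 returned to A): A=132, B=132, D=31
Folded: C, E
Pot levels (distinct totals of non-folded players): 31, 132
Layer 1-31: 31 each from A, B, D = 31*3 = 93 chips; eligible A, B, D
Layer 32-132: 101 each from A, B = 101*2 = 202 chips; eligible A, B

Pot 1: 93 chips, eligible: A, B, D
Pot 2: 202 chips, eligible: A, B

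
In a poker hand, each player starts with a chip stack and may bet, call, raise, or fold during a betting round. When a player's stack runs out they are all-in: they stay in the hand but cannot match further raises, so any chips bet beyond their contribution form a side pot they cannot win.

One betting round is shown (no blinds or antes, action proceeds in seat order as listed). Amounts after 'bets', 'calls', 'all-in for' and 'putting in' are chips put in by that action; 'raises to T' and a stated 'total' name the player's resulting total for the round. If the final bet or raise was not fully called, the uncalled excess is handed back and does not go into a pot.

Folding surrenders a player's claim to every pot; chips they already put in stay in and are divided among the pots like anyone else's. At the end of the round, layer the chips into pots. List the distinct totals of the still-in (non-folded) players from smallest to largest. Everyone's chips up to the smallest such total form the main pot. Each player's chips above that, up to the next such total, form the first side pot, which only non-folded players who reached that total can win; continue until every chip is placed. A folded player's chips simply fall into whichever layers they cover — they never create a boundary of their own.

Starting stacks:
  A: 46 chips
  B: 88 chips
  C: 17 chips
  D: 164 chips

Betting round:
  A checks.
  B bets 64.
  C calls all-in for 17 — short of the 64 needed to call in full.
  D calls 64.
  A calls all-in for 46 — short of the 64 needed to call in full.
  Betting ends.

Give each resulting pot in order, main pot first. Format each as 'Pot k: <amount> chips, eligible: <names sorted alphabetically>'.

Contributions: A=46, B=64, C=17, D=64
Pot levels (distinct totals of non-folded players): 17, 46, 64
Layer 1-17: 17 each from A, B, C, D = 17*4 = 68 chips; eligible A, B, C, D
Layer 18-46: 29 each from A, B, D = 29*3 = 87 chips; eligible A, B, D
Layer 47-64: 18 each from B, D = 18*2 = 36 chips; eligible B, D

Pot 1: 68 chips, eligible: A, B, C, D
Pot 2: 87 chips, eligible: A, B, D
Pot 3: 36 chips, eligible: B, D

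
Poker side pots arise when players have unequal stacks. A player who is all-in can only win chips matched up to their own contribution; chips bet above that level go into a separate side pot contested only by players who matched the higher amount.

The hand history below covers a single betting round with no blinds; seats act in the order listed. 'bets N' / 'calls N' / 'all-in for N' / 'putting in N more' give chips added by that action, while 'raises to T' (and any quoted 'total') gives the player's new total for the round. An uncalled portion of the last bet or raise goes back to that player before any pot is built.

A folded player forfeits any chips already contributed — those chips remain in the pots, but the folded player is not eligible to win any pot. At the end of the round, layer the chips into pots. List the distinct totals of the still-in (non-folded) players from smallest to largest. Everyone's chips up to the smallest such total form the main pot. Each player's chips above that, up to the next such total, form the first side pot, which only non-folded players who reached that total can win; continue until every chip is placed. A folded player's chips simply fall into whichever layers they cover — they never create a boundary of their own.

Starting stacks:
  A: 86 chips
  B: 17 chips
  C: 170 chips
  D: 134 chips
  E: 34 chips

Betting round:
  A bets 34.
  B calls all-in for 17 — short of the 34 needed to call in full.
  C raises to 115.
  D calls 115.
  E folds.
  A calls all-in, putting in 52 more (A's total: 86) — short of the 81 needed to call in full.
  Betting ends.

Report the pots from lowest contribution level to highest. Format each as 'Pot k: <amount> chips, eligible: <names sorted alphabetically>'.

Pot 1: 68 chips, eligible: A, B, C, D
Pot 2: 207 chips, eligible: A, C, D
Pot 3: 58 chips, eligible: C, D

Derivation:
Contributions: A=86, B=17, C=115, D=115
Folded: E
Pot levels (distinct totals of non-folded players): 17, 86, 115
Layer 1-17: 17 each from A, B, C, D = 17*4 = 68 chips; eligible A, B, C, D
Layer 18-86: 69 each from A, C, D = 69*3 = 207 chips; eligible A, C, D
Layer 87-115: 29 each from C, D = 29*2 = 58 chips; eligible C, D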